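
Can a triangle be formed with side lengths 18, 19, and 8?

Yes.
The triangle inequality requires that the sum of any two sides exceeds the third.
Here 8 + 18 = 26 > 19, so the condition is met.

Yes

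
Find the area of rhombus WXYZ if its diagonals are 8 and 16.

Area = (8 * 16) / 2 = 128 / 2 = 64

64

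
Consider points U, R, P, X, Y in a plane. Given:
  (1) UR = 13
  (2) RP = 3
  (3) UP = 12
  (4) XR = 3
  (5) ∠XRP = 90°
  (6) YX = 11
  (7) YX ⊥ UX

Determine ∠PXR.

Step 1: By the law of cosines on triangle XRP: XP² = 3² + 3² − 2·3·3·cos(90°) = 18, so XP = 3·√2.
Step 2: By the inverse law of cosines on triangle PXR: cos(∠PXR) = ((3·√2)² + 3² − 3²) / (2·3·√2·3) = 18/25.46 = 0.7071, so ∠PXR = 45°.

Therefore, the measure of angle ∠PXR = 45°.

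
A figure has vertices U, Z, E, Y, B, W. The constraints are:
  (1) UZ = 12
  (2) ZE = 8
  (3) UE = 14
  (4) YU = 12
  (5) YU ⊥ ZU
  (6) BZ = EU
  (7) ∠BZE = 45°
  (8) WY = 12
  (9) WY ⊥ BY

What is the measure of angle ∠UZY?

Step 1: By the law of cosines on triangle ZUY: ZY² = 12² + 12² − 2·12·12·cos(90°) = 288, so ZY = 12·√2.
Step 2: By the inverse law of cosines on triangle UZY: cos(∠UZY) = (12² + (12·√2)² − 12²) / (2·12·12·√2) = 288/407.29 = 0.7071, so ∠UZY = 45°.

Therefore, the measure of angle ∠UZY = 45°.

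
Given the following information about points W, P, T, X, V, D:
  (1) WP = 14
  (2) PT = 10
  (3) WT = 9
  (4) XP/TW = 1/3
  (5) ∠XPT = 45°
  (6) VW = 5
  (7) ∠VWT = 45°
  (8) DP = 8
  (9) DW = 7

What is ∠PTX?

From the given relations: XP = 1/3·TW = 1/3·9 = 3.
Step 1: By the law of cosines on triangle TPX: TX² = 10² + 3² − 2·10·3·cos(45°) = 66.57, so TX ≈ 8.16.
Step 2: By the inverse law of cosines on triangle PTX: cos(∠PTX) = (10² + 8.16² − 3²) / (2·10·8.16) = 157.57/163.19 = 0.9656, so ∠PTX = 15.07°.

Therefore, the measure of angle ∠PTX = 15.07°.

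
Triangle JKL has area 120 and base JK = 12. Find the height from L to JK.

Area = (1/2) * base * height
height = 2 * Area / base
height = 2 * 120 / 12
height = 240 / 12
height = 20

20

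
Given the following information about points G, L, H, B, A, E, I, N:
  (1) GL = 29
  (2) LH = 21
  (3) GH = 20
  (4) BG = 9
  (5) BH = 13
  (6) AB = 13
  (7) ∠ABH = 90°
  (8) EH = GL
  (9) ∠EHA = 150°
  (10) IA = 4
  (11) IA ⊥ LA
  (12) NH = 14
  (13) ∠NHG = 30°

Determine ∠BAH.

Step 1: By the law of cosines on triangle ABH: AH² = 13² + 13² − 2·13·13·cos(90°) = 338, so AH = 13·√2.
Step 2: By the inverse law of cosines on triangle BAH: cos(∠BAH) = (13² + (13·√2)² − 13²) / (2·13·13·√2) = 338/478 = 0.7071, so ∠BAH = 45°.

Therefore, the measure of angle ∠BAH = 45°.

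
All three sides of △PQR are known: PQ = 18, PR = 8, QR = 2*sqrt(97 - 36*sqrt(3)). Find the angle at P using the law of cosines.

By the inverse law of cosines: cos(P) = (PQ² + PR² - QR²) / (2 × PQ × PR)
cos(P) = (18² + 8² - (2*sqrt(97 - 36*sqrt(3)))²) / (2 × 18 × 8)
cos(P) = (324 + 64 - (388 - 144*sqrt(3))) / 288
cos(P) = sqrt(3)/2
P = arccos(sqrt(3)/2) = 30°

30°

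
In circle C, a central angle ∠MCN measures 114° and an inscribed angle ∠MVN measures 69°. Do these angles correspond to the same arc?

By the inscribed angle theorem, the inscribed angle for a central angle of 114° should be 114° / 2 = 57°.
The given inscribed angle is 69°, which does not equal 57°.
Therefore, no, they do not correspond to the same arc.

No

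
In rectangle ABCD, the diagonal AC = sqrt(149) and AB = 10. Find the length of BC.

Using the Pythagorean theorem: d^2 = a^2 + b^2
b^2 = d^2 - a^2
b^2 = 149 - 100
b^2 = 49
b = sqrt(49) = 7

7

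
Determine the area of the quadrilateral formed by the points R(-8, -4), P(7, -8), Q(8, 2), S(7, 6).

The Shoelace formula works by pairing each vertex with the next (cycling back to the first).
For each pair, compute x_i*y_(i+1) - x_(i+1)*y_i:
  (-8*-8 - 7*-4) = 92
  (7*2 - 8*-8) = 78
  (8*6 - 7*2) = 34
  (7*-4 - -8*6) = 20
Taking half the absolute value of the total: Area = (1/2)(224) = 112.

112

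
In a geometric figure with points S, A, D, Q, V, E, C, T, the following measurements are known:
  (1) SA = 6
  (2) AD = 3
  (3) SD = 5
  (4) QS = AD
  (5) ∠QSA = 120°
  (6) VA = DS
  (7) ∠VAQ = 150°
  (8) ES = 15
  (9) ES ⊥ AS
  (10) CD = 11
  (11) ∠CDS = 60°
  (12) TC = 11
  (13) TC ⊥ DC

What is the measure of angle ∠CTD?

Step 1: By the law of cosines on triangle TCD: TD² = 11² + 11² − 2·11·11·cos(90°) = 242, so TD = 11·√2.
Step 2: By the inverse law of cosines on triangle CTD: cos(∠CTD) = (11² + (11·√2)² − 11²) / (2·11·11·√2) = 242/342.24 = 0.7071, so ∠CTD = 45°.

Therefore, the measure of angle ∠CTD = 45°.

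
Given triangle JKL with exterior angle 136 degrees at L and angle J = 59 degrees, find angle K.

angle K = 136 - 59 = 77 degrees (exterior angle theorem).

77 degrees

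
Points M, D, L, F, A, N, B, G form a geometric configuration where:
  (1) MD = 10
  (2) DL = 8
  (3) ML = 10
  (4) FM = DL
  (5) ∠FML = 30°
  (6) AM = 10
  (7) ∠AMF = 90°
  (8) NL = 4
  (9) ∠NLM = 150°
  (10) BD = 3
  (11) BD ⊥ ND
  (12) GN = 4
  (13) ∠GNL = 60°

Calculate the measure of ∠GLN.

Step 1: By the law of cosines on triangle LNG: LG² = 4² + 4² − 2·4·4·cos(60°) = 16, so LG = 4.
Step 2: By the inverse law of cosines on triangle GLN: cos(∠GLN) = (4² + 4² − 4²) / (2·4·4) = 16/32 = 0.5, so ∠GLN = 60°.

Therefore, the measure of angle ∠GLN = 60°.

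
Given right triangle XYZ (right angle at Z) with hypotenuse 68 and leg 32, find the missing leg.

By the Pythagorean theorem: YZ^2 = XY^2 - XZ^2
YZ^2 = 68^2 - 32^2 = 4624 - 1024 = 3600
YZ = sqrt(3600) = 60

60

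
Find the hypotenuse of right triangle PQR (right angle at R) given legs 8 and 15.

In a right triangle, the square of the hypotenuse equals the sum of the squares of the two legs.
The legs are 8 and 15, so the hypotenuse = sqrt(64 + 225) = sqrt(289) = 17.

17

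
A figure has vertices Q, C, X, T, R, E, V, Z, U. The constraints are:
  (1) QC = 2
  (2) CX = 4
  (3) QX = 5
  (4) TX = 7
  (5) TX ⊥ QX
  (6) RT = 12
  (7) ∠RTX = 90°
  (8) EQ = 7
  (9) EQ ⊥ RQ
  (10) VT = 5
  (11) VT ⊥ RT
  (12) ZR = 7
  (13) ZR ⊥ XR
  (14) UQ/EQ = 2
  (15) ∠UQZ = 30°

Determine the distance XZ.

Step 1: By the law of cosines on triangle XTR: XR² = 7² + 12² − 2·7·12·cos(90°) = 193, so XR = √193.
Step 2: By the law of cosines on triangle XRZ: XZ² = √193² + 7² − 2·√193·7·cos(90°) = 242, so XZ = 11·√2.

Therefore, the length of XZ = 11·√2.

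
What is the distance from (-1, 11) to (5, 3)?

d = sqrt((6)^2 + (-8)^2) = sqrt(100) = 10

10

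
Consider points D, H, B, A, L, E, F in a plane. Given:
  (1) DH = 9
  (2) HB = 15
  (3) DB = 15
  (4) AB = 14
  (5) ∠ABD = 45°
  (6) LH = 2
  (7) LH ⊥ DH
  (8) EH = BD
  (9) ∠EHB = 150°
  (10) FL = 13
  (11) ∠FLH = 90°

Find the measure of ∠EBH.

From the given relations: EH = BD = 15.
Step 1: By the law of cosines on triangle BHE: BE² = 15² + 15² − 2·15·15·cos(150°) = 839.71, so BE ≈ 28.98.
Step 2: By the inverse law of cosines on triangle EBH: cos(∠EBH) = (28.98² + 15² − 15²) / (2·28.98·15) = 839.71/869.33 = 0.9659, so ∠EBH = 15°.

Therefore, the measure of angle ∠EBH = 15°.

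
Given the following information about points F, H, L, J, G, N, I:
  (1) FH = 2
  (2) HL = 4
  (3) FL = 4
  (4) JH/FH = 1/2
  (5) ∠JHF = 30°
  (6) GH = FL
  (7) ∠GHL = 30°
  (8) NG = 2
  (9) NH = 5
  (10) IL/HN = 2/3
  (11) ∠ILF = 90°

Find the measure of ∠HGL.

From the given relations: GH = FL = 4.
Step 1: By the law of cosines on triangle GHL: GL² = 4² + 4² − 2·4·4·cos(30°) = 4.29, so GL ≈ 2.07.
Step 2: By the inverse law of cosines on triangle HGL: cos(∠HGL) = (4² + 2.07² − 4²) / (2·4·2.07) = 4.29/16.56 = 0.2588, so ∠HGL = 75°.

Therefore, the measure of angle ∠HGL = 75°.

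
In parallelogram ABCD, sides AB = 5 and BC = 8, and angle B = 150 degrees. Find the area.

Area = 5 * 8 * sin(150°) = 40 * 1/2 = 20

20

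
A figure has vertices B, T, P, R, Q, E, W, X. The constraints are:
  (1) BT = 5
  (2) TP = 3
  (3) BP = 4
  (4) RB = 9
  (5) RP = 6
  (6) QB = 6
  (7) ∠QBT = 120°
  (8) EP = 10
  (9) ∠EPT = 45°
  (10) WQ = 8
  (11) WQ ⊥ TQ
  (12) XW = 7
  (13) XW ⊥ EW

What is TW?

Step 1: By the law of cosines on triangle QBT: QT² = 6² + 5² − 2·6·5·cos(120°) = 91, so QT = √91.
Step 2: By the law of cosines on triangle TQW: TW² = √91² + 8² − 2·√91·8·cos(90°) = 155, so TW = √155.

Therefore, the length of TW = √155.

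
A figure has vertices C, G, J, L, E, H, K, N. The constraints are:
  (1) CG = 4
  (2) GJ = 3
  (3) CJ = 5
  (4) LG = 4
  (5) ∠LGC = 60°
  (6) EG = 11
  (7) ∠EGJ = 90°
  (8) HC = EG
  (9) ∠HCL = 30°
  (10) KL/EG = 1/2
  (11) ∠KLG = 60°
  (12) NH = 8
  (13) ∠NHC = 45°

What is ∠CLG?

Step 1: By the law of cosines on triangle LGC: LC² = 4² + 4² − 2·4·4·cos(60°) = 16, so LC = 4.
Step 2: By the inverse law of cosines on triangle CLG: cos(∠CLG) = (4² + 4² − 4²) / (2·4·4) = 16/32 = 0.5, so ∠CLG = 60°.

Therefore, the measure of angle ∠CLG = 60°.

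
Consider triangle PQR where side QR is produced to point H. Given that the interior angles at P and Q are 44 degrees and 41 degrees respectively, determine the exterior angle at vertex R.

The interior angle at R is 180 - 44 - 41 = 95 degrees.
The exterior angle and interior angle at R are supplementary:
Exterior angle = 180 - 95 = 85 degrees.

85 degrees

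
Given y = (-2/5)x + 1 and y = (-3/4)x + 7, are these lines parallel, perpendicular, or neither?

Slope of line 1: m1 = -2/5
Slope of line 2: m2 = -3/4
m1 != m2 (-2/5 != -3/4), so not parallel.
m1 * m2 = (-2/5) * (-3/4) = 3/10 != -1, so not perpendicular.
The lines are neither parallel nor perpendicular.

Neither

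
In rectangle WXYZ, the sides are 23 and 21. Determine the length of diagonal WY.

A rectangle's diagonal splits it into two right triangles, with the diagonal as the hypotenuse.
By the Pythagorean theorem, d^2 = 23^2 + 21^2 = 970.
Therefore d = sqrt(970).

sqrt(970)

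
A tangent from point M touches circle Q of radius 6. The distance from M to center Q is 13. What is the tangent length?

Let T be the point of tangency. Then QT ⊥ MT (radius ⊥ tangent).
In right triangle QTM: QM² = QT² + MT²
13² = 6² + MT²
MT² = 133, MT = sqrt(133)

sqrt(133)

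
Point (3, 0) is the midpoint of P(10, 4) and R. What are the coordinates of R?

Using the midpoint formula: M = ((x1 + x2)/2, (y1 + y2)/2)
We know M = (3, 0) and P = (10, 4)
For x: 3 = (10 + x2)/2, so x2 = 2*3 - 10 = -4
For y: 0 = (4 + y2)/2, so y2 = 2*0 - 4 = -4
R = (-4, -4)

(-4, -4)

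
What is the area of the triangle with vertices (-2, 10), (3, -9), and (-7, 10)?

Shoelace: Area = (1/2)|-2(-9-10) + 3(10-10) + -7(10--9)| = (1/2)(95) = 95/2

95/2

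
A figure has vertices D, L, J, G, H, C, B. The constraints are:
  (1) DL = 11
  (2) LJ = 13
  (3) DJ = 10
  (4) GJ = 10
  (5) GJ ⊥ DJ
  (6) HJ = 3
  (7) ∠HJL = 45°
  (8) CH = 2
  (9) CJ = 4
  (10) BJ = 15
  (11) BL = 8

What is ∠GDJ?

Step 1: By the law of cosines on triangle DJG: DG² = 10² + 10² − 2·10·10·cos(90°) = 200, so DG = 10·√2.
Step 2: By the inverse law of cosines on triangle GDJ: cos(∠GDJ) = ((10·√2)² + 10² − 10²) / (2·10·√2·10) = 200/282.84 = 0.7071, so ∠GDJ = 45°.

Therefore, the measure of angle ∠GDJ = 45°.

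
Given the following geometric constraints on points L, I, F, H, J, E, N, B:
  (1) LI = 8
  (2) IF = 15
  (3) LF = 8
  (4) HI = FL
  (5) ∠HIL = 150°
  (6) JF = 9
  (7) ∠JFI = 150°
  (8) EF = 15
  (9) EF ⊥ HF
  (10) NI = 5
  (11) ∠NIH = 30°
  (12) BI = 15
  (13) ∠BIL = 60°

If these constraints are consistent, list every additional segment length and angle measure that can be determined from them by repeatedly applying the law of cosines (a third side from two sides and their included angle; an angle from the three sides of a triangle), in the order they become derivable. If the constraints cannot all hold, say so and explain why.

The constraints are consistent. Derivable facts, in order:
After 1 step:
- HN ≈ 4.44
- IJ ≈ 23.23
- LB = 13
- LH ≈ 15.45
- ∠FIL = 20.36°
- ∠FLI = 139.27°
- ∠IFL = 20.36°
After 2 steps:
- ∠BLI = 87.8°
- ∠FIJ = 11.17°
- ∠FJI = 18.83°
- ∠HLI = 15°
- ∠HNI = 115.74°
- ∠IBL = 32.2°
- ∠IHL = 15°
- ∠IHN = 34.26°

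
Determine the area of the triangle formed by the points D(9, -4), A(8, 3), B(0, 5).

Using the Shoelace formula for a triangle:
Area = (1/2)|x0(y1 - y2) + x1(y2 - y0) + x2(y0 - y1)|
Area = (1/2)|9(3 - 5) + 8(5 - -4) + 0(-4 - 3)|
Area = (1/2)|-18 + 72 + 0|
Area = (1/2)|54|
Area = (1/2)(54)
Area = 27

27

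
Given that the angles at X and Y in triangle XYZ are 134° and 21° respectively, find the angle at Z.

angle Z = 180 - 134 - 21 = 25 degrees.

25 degrees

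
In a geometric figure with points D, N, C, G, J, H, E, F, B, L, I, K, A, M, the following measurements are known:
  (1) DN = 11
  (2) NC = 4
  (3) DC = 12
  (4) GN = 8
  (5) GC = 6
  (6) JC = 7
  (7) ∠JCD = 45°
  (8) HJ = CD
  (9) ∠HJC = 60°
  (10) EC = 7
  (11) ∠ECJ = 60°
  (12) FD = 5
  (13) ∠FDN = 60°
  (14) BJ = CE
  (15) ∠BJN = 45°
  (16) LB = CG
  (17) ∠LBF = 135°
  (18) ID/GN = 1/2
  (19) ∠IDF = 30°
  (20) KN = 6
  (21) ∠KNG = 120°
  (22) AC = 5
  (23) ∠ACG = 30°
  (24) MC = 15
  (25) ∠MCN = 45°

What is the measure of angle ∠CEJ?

Step 1: By the law of cosines on triangle ECJ: EJ² = 7² + 7² − 2·7·7·cos(60°) = 49, so EJ = 7.
Step 2: By the inverse law of cosines on triangle CEJ: cos(∠CEJ) = (7² + 7² − 7²) / (2·7·7) = 49/98 = 0.5, so ∠CEJ = 60°.

Therefore, the measure of angle ∠CEJ = 60°.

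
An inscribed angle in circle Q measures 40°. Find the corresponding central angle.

Central angle = 2 × 40° = 80° (inscribed angle theorem).

80°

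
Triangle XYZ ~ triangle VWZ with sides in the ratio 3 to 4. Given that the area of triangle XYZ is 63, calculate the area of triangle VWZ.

The ratio of areas of similar triangles = (side ratio)^2.
Side ratio = 3:4, so area ratio = 9:16.
Area of VWZ / Area of XYZ = 16/9
Area of VWZ = 63 * 16/9 = 112

112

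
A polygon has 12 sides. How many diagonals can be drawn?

The number of diagonals in an n-gon is n(n - 3)/2.
For n = 12: 12(12 - 3)/2 = 12 × 9 / 2 = 54.

54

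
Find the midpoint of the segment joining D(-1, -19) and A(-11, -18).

The midpoint is the average of the coordinates:
x: (-1 + -11)/2 = -6
y: (-19 + -18)/2 = -37/2
Midpoint = (-6, -37/2)

(-6, -37/2)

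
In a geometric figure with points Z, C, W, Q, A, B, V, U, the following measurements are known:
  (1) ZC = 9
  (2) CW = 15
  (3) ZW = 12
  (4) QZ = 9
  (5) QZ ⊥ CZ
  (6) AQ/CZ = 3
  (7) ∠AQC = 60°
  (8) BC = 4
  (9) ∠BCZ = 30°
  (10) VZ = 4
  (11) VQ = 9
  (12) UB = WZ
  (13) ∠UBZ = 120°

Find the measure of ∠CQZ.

Step 1: By the law of cosines on triangle QZC: QC² = 9² + 9² − 2·9·9·cos(90°) = 162, so QC = 9·√2.
Step 2: By the inverse law of cosines on triangle CQZ: cos(∠CQZ) = ((9·√2)² + 9² − 9²) / (2·9·√2·9) = 162/229.1 = 0.7071, so ∠CQZ = 45°.

Therefore, the measure of angle ∠CQZ = 45°.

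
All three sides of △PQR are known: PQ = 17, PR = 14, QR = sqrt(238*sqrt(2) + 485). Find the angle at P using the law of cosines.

When all three sides of a triangle are known, the law of cosines can be rearranged to find any angle.
cos(C) = (a² + b² - c²) / (2ab) gives cos(P) = -sqrt(2)/2.
Taking the inverse cosine: P = 135°.

135°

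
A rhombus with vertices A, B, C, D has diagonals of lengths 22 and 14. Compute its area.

The diagonals of a rhombus divide it into four right triangles.
Each triangle has legs 22/ 2 = 11 and 14/2 = 7, so each has area (1/2)*11*7 = 77/2.
Four such triangles give total area = (d1 * d2) / 2 = 154.

154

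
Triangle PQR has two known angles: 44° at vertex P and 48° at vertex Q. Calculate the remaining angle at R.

The interior angles sum to 180°: angle R = 180 - 44 - 48 = 88°.
The triangle is acute (angles 44°, 48°, 88°).

88 degrees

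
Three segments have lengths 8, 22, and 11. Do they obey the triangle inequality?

Check the triangle inequality: 8 + 11 = 19 ≤ 22.
Since the sum of two sides does not exceed the third, no triangle can be formed.

No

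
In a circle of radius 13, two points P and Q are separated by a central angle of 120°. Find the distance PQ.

Chord = 2(13) sin(60°) = 13*sqrt(3)

13*sqrt(3)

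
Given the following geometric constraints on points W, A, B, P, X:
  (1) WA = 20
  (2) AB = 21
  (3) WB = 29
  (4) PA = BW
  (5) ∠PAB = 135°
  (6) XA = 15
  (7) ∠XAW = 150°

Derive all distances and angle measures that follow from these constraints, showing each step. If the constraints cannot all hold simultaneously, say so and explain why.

The constraints are consistent.

From the given relations:
  PA = BW = 29

Step 1: From WA = 20, AX = 15, and ∠WAX = 150°, by the law of cosines:
  WX² = WA² + AX² - 2·WA·AX·cos(150°) = 400 + 225 + 519.6 = 1145
  WX ≈ 33.83

Step 2: From BA = 21, AP = 29, and ∠BAP = 135°, by the law of cosines:
  BP² = BA² + AP² - 2·BA·AP·cos(135°) = 441 + 841 + 861.3 = 2143
  BP ≈ 46.3

Step 3: From WA = 20, WB = 29, AB = 21, by the inverse law of cosines:
  cos(∠AWB) = (WA² + WB² - AB²) / (2·WA·WB)
  ∠AWB = 46.4°

Step 4: From AB = 21, AW = 20, BW = 29, by the inverse law of cosines:
  cos(∠BAW) = (AB² + AW² - BW²) / (2·AB·AW)
  ∠BAW = 90°

Step 5: From BA = 21, BW = 29, AW = 20, by the inverse law of cosines:
  cos(∠ABW) = (BA² + BW² - AW²) / (2·BA·BW)
  ∠ABW = 43.6°

Step 6: From WA = 20, WX = 33.83, AX = 15, by the inverse law of cosines:
  cos(∠AWX) = (WA² + WX² - AX²) / (2·WA·WX)
  ∠AWX = 12.81°

Step 7: From BA = 21, BP = 46.3, AP = 29, by the inverse law of cosines:
  cos(∠ABP) = (BA² + BP² - AP²) / (2·BA·BP)
  ∠ABP = 26.29°

Step 8: From PA = 29, PB = 46.3, AB = 21, by the inverse law of cosines:
  cos(∠APB) = (PA² + PB² - AB²) / (2·PA·PB)
  ∠APB = 18.71°

Step 9: From XA = 15, XW = 33.83, AW = 20, by the inverse law of cosines:
  cos(∠AXW) = (XA² + XW² - AW²) / (2·XA·XW)
  ∠AXW = 17.19°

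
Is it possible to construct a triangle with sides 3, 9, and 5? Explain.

Check the triangle inequality: 3 + 5 = 8 ≤ 9.
Since the sum of two sides does not exceed the third, no triangle can be formed.

No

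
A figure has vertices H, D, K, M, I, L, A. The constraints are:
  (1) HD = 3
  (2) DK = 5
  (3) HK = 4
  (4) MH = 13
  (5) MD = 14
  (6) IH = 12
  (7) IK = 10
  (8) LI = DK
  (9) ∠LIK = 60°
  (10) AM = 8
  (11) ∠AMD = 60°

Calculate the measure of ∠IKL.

From the given relations: LI = DK = 5.
Step 1: By the law of cosines on triangle KIL: KL² = 10² + 5² − 2·10·5·cos(60°) = 75, so KL = 5·√3.
Step 2: By the inverse law of cosines on triangle IKL: cos(∠IKL) = (10² + (5·√3)² − 5²) / (2·10·5·√3) = 150/173.21 = 0.866, so ∠IKL = 30°.

Therefore, the measure of angle ∠IKL = 30°.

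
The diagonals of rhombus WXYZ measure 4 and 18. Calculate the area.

The diagonals of a rhombus divide it into four right triangles.
Each triangle has legs 4/ 2 = 2 and 18/2 = 9, so each has area (1/2)*2*9 = 9.
Four such triangles give total area = (d1 * d2) / 2 = 36.

36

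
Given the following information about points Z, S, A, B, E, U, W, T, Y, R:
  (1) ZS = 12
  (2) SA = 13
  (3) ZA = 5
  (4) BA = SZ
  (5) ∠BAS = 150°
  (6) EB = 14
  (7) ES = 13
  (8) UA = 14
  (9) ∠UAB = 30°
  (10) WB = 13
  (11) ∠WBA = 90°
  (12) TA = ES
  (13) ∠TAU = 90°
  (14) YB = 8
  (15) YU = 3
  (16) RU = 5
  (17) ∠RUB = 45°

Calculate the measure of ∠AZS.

Step 1: By the inverse law of cosines on triangle AZS: cos(∠AZS) = (5² + 12² − 13²) / (2·5·12) = 0/120 = 0, so ∠AZS = 90°.

Therefore, the measure of angle ∠AZS = 90°.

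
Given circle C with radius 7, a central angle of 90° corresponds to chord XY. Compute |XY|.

Drop a perpendicular from the center to the chord, bisecting both the chord and the central angle.
Each half-chord = r sin(θ/2) = 7 sin(45°).
The full chord = 2 × 7 × sin(45°) = 7*sqrt(2).

7*sqrt(2)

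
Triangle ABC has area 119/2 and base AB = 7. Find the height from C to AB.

Area = (1/2) * base * height
height = 2 * Area / base
height = 2 * 119/2 / 7
height = 119 / 7
height = 17

17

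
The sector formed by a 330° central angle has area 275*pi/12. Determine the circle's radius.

Sector area A = πr² × θ/360, so r² = 360A / (πθ).
r² = 360 × 275*pi/12 / (π × 330)
r² = 25
r = 5

5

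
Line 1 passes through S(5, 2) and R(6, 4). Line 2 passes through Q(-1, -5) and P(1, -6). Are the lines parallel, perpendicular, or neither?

Slope of line 1: m1 = (4 - 2)/(6 - 5) = 2/1 = 2
Slope of line 2: m2 = (-6 - -5)/(1 - -1) = -1/2 = -1/2
m1 * m2 = -1, so perpendicular.

Perpendicular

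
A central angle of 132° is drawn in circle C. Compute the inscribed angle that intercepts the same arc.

By the inscribed angle theorem, the inscribed angle is half the central angle.
Inscribed angle = 132° / 2 = 66°

66°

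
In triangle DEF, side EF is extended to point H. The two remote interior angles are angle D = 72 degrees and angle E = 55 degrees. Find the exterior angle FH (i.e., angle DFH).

The interior angle at F is 180 - 72 - 55 = 53 degrees.
The exterior angle and interior angle at F are supplementary:
Exterior angle = 180 - 53 = 127 degrees.

127 degrees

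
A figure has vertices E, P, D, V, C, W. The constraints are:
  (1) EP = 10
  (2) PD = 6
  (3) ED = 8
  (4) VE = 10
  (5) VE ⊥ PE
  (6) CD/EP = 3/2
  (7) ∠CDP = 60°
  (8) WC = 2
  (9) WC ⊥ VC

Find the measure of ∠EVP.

Step 1: By the law of cosines on triangle VEP: VP² = 10² + 10² − 2·10·10·cos(90°) = 200, so VP = 10·√2.
Step 2: By the inverse law of cosines on triangle EVP: cos(∠EVP) = (10² + (10·√2)² − 10²) / (2·10·10·√2) = 200/282.84 = 0.7071, so ∠EVP = 45°.

Therefore, the measure of angle ∠EVP = 45°.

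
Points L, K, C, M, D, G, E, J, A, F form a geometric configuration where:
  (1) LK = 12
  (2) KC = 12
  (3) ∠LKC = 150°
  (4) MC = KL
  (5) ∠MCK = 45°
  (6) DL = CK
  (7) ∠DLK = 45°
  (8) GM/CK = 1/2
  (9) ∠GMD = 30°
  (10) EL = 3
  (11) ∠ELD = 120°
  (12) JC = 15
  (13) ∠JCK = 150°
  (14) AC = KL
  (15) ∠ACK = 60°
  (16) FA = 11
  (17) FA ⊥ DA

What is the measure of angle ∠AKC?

From the given relations: AC = KL = 12.
Step 1: By the law of cosines on triangle KCA: KA² = 12² + 12² − 2·12·12·cos(60°) = 144, so KA = 12.
Step 2: By the inverse law of cosines on triangle AKC: cos(∠AKC) = (12² + 12² − 12²) / (2·12·12) = 144/288 = 0.5, so ∠AKC = 60°.

Therefore, the measure of angle ∠AKC = 60°.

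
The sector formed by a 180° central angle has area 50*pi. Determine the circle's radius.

The sector covers 180°/360° = 1/2 of the full circle.
Full circle area = 50*pi / 1/2 = 100*pi.
Since full area = πr², we get r² = 100*pi/π = 100, so r = 10.

10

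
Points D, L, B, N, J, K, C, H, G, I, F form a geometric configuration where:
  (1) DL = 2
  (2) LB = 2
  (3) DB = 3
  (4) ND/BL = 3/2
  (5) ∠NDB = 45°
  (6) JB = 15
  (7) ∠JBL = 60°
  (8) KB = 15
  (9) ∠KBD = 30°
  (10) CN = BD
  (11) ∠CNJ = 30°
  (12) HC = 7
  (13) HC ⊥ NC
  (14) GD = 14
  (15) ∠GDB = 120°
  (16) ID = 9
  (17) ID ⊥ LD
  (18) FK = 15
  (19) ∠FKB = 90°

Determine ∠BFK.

Step 1: By the law of cosines on triangle FKB: FB² = 15² + 15² − 2·15·15·cos(90°) = 450, so FB = 15·√2.
Step 2: By the inverse law of cosines on triangle BFK: cos(∠BFK) = ((15·√2)² + 15² − 15²) / (2·15·√2·15) = 450/636.4 = 0.7071, so ∠BFK = 45°.

Therefore, the measure of angle ∠BFK = 45°.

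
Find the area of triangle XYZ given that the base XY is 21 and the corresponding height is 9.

Area = (1/2) * base * height
Area = (1/2) * 21 * 9
Area = 189/2

189/2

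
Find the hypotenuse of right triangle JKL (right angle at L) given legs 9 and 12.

JK = sqrt(9^2 + 12^2) = sqrt(225) = 15

15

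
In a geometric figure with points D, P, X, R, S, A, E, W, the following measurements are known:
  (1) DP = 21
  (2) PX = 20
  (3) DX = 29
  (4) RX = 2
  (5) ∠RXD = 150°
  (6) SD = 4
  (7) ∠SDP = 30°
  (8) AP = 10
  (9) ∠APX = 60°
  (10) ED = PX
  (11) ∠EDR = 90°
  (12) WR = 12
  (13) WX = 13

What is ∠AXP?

Step 1: By the law of cosines on triangle XPA: XA² = 20² + 10² − 2·20·10·cos(60°) = 300, so XA = 10·√3.
Step 2: By the inverse law of cosines on triangle AXP: cos(∠AXP) = ((10·√3)² + 20² − 10²) / (2·10·√3·20) = 600/692.82 = 0.866, so ∠AXP = 30°.

Therefore, the measure of angle ∠AXP = 30°.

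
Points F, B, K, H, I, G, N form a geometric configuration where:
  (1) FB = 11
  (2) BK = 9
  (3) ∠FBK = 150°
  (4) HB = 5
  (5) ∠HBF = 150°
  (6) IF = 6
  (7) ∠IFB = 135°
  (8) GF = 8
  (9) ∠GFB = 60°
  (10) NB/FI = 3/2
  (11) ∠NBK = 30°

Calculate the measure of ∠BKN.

From the given relations: NB = 3/2·FI = 3/2·6 = 9.
Step 1: By the law of cosines on triangle KBN: KN² = 9² + 9² − 2·9·9·cos(30°) = 21.7, so KN ≈ 4.66.
Step 2: By the inverse law of cosines on triangle BKN: cos(∠BKN) = (9² + 4.66² − 9²) / (2·9·4.66) = 21.7/83.86 = 0.2588, so ∠BKN = 75°.

Therefore, the measure of angle ∠BKN = 75°.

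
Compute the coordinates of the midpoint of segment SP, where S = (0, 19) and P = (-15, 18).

M = ((x₁ + x₂)/2, (y₁ + y₂)/2)
= ((0 + -15)/2, (19 + 18)/2)
= (-15/2, 37/2) = (-15/2, 37/2)

(-15/2, 37/2)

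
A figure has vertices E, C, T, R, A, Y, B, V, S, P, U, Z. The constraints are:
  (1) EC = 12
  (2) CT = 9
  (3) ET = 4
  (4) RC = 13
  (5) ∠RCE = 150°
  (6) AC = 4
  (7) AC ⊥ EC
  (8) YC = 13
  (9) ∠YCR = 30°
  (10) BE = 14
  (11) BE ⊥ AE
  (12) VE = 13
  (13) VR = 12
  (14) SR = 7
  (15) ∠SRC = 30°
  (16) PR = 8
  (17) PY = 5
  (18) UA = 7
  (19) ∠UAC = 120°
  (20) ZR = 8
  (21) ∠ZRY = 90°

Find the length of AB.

Step 1: By the law of cosines on triangle ECA: EA² = 12² + 4² − 2·12·4·cos(90°) = 160, so EA = 4·√10.
Step 2: By the law of cosines on triangle AEB: AB² = (4·√10)² + 14² − 2·4·√10·14·cos(90°) = 356, so AB = 2·√89.

Therefore, the length of AB = 2·√89.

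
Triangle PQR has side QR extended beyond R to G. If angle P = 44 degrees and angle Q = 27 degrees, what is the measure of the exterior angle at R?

Exterior angle = 44 + 27 = 71 degrees (exterior angle theorem).

71 degrees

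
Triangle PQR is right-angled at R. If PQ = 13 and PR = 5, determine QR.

Rearranging the Pythagorean theorem to solve for the unknown leg:
leg^2 = hypotenuse^2 - known_leg^2 = 169 - 25 = 144
leg = sqrt(144) = 12.

12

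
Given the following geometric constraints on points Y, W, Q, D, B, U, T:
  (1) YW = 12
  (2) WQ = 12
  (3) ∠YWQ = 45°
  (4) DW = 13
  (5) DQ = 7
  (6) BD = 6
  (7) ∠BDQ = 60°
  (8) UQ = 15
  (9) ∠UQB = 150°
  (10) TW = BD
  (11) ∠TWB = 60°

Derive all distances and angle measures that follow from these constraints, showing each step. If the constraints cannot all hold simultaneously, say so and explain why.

The constraints are consistent.

From the given relations:
  TW = BD = 6

Step 1: From YW = 12, WQ = 12, and ∠YWQ = 45°, by the law of cosines:
  YQ² = YW² + WQ² - 2·YW·WQ·cos(45°) = 144 + 144 - 203.6 = 84.35
  YQ ≈ 9.18

Step 2: From QD = 7, DB = 6, and ∠QDB = 60°, by the law of cosines:
  QB² = QD² + DB² - 2·QD·DB·cos(60°) = 49 + 36 - 42 = 43
  QB = √43

Step 3: From WD = 13, WQ = 12, DQ = 7, by the inverse law of cosines:
  cos(∠DWQ) = (WD² + WQ² - DQ²) / (2·WD·WQ)
  ∠DWQ = 32.2°

Step 4: From QD = 7, QW = 12, DW = 13, by the inverse law of cosines:
  cos(∠DQW) = (QD² + QW² - DW²) / (2·QD·QW)
  ∠DQW = 81.79°

Step 5: From DQ = 7, DW = 13, QW = 12, by the inverse law of cosines:
  cos(∠QDW) = (DQ² + DW² - QW²) / (2·DQ·DW)
  ∠QDW = 66.01°

Step 6: From BQ = √43, QU = 15, and ∠BQU = 150°, by the law of cosines:
  BU² = BQ² + QU² - 2·BQ·QU·cos(150°) = 43 + 225 + 170.4 = 438.4
  BU ≈ 20.94

Step 7: From YQ = 9.18, YW = 12, QW = 12, by the inverse law of cosines:
  cos(∠QYW) = (YQ² + YW² - QW²) / (2·YQ·YW)
  ∠QYW = 67.5°

Step 8: From QB = √43, QD = 7, BD = 6, by the inverse law of cosines:
  cos(∠BQD) = (QB² + QD² - BD²) / (2·QB·QD)
  ∠BQD = 52.41°

Step 9: From QW = 12, QY = 9.18, WY = 12, by the inverse law of cosines:
  cos(∠WQY) = (QW² + QY² - WY²) / (2·QW·QY)
  ∠WQY = 67.5°

Step 10: From BD = 6, BQ = √43, DQ = 7, by the inverse law of cosines:
  cos(∠DBQ) = (BD² + BQ² - DQ²) / (2·BD·BQ)
  ∠DBQ = 67.59°

Step 11: From BQ = √43, BU = 20.94, QU = 15, by the inverse law of cosines:
  cos(∠QBU) = (BQ² + BU² - QU²) / (2·BQ·BU)
  ∠QBU = 20.99°

Step 12: From UB = 20.94, UQ = 15, BQ = √43, by the inverse law of cosines:
  cos(∠BUQ) = (UB² + UQ² - BQ²) / (2·UB·UQ)
  ∠BUQ = 9.01°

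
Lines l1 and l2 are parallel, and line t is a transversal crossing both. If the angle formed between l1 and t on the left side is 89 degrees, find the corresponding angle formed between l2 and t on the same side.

When a transversal crosses parallel lines, angles in the same position at each intersection are called corresponding angles.
These are always equal, so the answer is 89 degrees.

89 degrees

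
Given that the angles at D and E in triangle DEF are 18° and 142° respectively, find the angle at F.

By the triangle angle sum property, the three interior angles of any triangle add up to 180°.
We know angle D = 18° and angle E = 142°, so their sum is 160°.
Therefore angle F = 180° - 160° = 20°.

20 degrees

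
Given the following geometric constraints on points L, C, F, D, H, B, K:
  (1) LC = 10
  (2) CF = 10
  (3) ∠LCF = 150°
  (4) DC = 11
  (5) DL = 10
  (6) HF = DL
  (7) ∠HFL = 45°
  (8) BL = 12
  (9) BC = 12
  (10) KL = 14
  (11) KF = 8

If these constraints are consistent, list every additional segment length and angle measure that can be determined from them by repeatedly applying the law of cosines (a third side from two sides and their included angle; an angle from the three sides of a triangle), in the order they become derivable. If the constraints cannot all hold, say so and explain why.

The constraints are consistent. Derivable facts, in order:
After 1 step:
- LF ≈ 19.32
- ∠BCL = 65.38°
- ∠BLC = 65.38°
- ∠CBL = 49.25°
- ∠CDL = 56.63°
- ∠CLD = 66.73°
- ∠DCL = 56.63°
After 2 steps:
- LH = 10·√2
- ∠CFL = 15°
- ∠CLF = 15°
- ∠FKL = 120.36°
- ∠FLK = 20.94°
- ∠KFL = 38.71°
After 3 steps:
- ∠FHL = 105°
- ∠FLH = 30°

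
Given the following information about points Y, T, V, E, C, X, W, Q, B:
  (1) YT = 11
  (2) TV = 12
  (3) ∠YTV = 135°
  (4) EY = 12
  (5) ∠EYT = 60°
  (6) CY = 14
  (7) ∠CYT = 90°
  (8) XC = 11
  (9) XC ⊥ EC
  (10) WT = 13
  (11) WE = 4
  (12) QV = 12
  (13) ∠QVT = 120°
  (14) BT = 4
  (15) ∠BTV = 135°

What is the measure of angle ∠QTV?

Step 1: By the law of cosines on triangle TVQ: TQ² = 12² + 12² − 2·12·12·cos(120°) = 432, so TQ = 12·√3.
Step 2: By the inverse law of cosines on triangle QTV: cos(∠QTV) = ((12·√3)² + 12² − 12²) / (2·12·√3·12) = 432/498.83 = 0.866, so ∠QTV = 30°.

Therefore, the measure of angle ∠QTV = 30°.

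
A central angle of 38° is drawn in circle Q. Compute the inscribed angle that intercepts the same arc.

An inscribed angle intercepts an arc from a point on the circle, while the central angle intercepts the same arc from the center.
The inscribed angle is always half the central angle: 38° / 2 = 19°.

19°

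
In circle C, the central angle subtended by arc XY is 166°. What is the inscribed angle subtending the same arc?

By the inscribed angle theorem, the inscribed angle is half the central angle.
Inscribed angle = 166° / 2 = 83°

83°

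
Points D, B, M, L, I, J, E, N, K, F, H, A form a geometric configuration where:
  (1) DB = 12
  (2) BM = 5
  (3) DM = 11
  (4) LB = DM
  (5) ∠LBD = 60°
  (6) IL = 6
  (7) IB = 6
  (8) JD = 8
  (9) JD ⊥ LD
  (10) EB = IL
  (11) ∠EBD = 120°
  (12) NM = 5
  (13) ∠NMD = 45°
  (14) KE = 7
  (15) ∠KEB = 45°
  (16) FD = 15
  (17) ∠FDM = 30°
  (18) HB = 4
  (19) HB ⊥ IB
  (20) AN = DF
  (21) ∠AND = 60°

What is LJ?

From the given relations: LB = DM = 11.
Step 1: By the law of cosines on triangle LBD: LD² = 11² + 12² − 2·11·12·cos(60°) = 133, so LD = √133.
Step 2: By the law of cosines on triangle LDJ: LJ² = √133² + 8² − 2·√133·8·cos(90°) = 197, so LJ = √197.

Therefore, the length of LJ = √197.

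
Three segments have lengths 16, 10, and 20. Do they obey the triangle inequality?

Check all three triangle inequalities:
16 + 10 = 26 > 20 ✓
16 + 20 = 36 > 10 ✓
10 + 20 = 30 > 16 ✓
All conditions hold, so these sides form a valid triangle.

Yes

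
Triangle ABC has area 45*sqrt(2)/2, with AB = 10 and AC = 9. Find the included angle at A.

sin(C) = 2 * 45*sqrt(2)/2 / (10 * 9) = sqrt(2)/2, so C = arcsin(sqrt(2)/2) = 45°.
Since sin(180° - C) = sin(C), the obtuse angle 135° gives the same area, so C = 45° or C = 135°.

45° or 135°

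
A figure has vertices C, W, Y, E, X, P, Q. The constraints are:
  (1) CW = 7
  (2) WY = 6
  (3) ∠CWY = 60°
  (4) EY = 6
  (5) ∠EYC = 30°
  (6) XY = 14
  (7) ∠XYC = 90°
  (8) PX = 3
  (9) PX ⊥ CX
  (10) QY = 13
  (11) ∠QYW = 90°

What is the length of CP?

Step 1: By the law of cosines on triangle CWY: CY² = 7² + 6² − 2·7·6·cos(60°) = 43, so CY = √43.
Step 2: By the law of cosines on triangle CYX: CX² = √43² + 14² − 2·√43·14·cos(90°) = 239, so CX ≈ 15.46.
Step 3: By the law of cosines on triangle CXP: CP² = 15.46² + 3² − 2·15.46·3·cos(90°) = 248, so CP = 2·√62.

Therefore, the length of CP = 2·√62.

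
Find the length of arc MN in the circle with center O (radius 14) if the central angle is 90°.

Arc length = 2π(14)(1/4) = 7*pi

7*pi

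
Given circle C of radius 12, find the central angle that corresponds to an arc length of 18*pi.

θ = 360 × 18*pi / (2π × 12) = 270° (rearranging arc length formula).

270°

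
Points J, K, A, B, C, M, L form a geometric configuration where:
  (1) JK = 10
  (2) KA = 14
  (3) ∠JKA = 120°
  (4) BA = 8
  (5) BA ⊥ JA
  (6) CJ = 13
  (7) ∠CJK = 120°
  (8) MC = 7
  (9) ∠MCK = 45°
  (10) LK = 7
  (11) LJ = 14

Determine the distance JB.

Step 1: By the law of cosines on triangle JKA: JA² = 10² + 14² − 2·10·14·cos(120°) = 436, so JA = 2·√109.
Step 2: By the law of cosines on triangle JAB: JB² = (2·√109)² + 8² − 2·2·√109·8·cos(90°) = 500, so JB = 10·√5.

Therefore, the length of JB = 10·√5.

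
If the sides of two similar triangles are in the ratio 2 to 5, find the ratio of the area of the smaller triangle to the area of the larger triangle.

Area scales with the square of linear dimensions. If every length is multiplied by 2/5, then the area is multiplied by (2/5)^2 = 4/25.
The area ratio is 4:25.

4:25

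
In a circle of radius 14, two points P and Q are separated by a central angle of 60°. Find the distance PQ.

Chord length = 2r sin(θ/2)
= 2 × 14 × sin(60°/2)
= 2 × 14 × sin(30°)
= 14

14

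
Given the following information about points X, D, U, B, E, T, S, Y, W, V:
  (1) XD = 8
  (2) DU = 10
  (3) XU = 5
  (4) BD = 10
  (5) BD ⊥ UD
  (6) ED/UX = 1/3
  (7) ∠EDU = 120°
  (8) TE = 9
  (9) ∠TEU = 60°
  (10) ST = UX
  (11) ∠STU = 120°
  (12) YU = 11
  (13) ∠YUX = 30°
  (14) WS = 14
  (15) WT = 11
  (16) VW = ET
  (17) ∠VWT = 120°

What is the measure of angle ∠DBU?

Step 1: By the law of cosines on triangle BDU: BU² = 10² + 10² − 2·10·10·cos(90°) = 200, so BU = 10·√2.
Step 2: By the inverse law of cosines on triangle DBU: cos(∠DBU) = (10² + (10·√2)² − 10²) / (2·10·10·√2) = 200/282.84 = 0.7071, so ∠DBU = 45°.

Therefore, the measure of angle ∠DBU = 45°.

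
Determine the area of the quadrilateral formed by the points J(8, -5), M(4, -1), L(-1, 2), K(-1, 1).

Shoelace: sum of cross terms = 17, Area = (1/2)|17| = 17/2

17/2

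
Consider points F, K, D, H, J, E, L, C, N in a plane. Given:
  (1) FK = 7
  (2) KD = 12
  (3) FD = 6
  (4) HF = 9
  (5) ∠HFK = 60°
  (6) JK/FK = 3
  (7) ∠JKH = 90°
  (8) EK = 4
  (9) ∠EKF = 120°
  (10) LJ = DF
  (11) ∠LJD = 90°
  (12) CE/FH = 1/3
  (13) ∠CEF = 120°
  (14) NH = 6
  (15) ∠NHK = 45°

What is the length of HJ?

From the given relations: JK = 3·FK = 3·7 = 21.
Step 1: By the law of cosines on triangle HFK: HK² = 9² + 7² − 2·9·7·cos(60°) = 67, so HK = √67.
Step 2: By the law of cosines on triangle HKJ: HJ² = √67² + 21² − 2·√67·21·cos(90°) = 508, so HJ = 2·√127.

Therefore, the length of HJ = 2·√127.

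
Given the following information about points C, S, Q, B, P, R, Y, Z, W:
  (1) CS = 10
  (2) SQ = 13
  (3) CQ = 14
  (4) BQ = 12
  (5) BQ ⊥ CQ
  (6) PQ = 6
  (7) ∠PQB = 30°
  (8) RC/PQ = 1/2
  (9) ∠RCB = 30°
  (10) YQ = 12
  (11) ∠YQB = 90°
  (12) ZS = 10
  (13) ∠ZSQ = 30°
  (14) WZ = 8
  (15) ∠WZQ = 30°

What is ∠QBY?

Step 1: By the law of cosines on triangle BQY: BY² = 12² + 12² − 2·12·12·cos(90°) = 288, so BY = 12·√2.
Step 2: By the inverse law of cosines on triangle QBY: cos(∠QBY) = (12² + (12·√2)² − 12²) / (2·12·12·√2) = 288/407.29 = 0.7071, so ∠QBY = 45°.

Therefore, the measure of angle ∠QBY = 45°.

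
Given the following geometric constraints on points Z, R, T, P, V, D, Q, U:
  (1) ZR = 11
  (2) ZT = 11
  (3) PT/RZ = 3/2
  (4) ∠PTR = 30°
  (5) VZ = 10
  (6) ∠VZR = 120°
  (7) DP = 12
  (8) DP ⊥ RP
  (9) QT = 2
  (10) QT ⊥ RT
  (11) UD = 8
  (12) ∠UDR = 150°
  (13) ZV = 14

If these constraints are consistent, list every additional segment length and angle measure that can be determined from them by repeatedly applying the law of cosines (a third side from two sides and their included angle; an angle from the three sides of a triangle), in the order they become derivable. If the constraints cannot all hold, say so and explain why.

These constraints are not satisfiable: (5) VZ = 10 and (13) ZV = 14 assign two different lengths to the same segment. No planar figure meets all of them, so nothing further can be derived.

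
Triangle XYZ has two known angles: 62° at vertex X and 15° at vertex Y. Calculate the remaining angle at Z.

By the triangle angle sum property, the three interior angles of any triangle add up to 180°.
We know angle X = 62° and angle Y = 15°, so their sum is 77°.
Therefore angle Z = 180° - 77° = 103°.

103 degrees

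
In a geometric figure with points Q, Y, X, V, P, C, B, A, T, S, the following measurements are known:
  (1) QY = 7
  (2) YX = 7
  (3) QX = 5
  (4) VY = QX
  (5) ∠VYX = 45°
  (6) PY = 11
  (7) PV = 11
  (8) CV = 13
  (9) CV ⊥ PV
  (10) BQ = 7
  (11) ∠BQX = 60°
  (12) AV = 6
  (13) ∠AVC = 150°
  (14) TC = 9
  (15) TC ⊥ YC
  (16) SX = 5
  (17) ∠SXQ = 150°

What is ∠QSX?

Step 1: By the law of cosines on triangle SXQ: SQ² = 5² + 5² − 2·5·5·cos(150°) = 93.3, so SQ ≈ 9.66.
Step 2: By the inverse law of cosines on triangle QSX: cos(∠QSX) = (9.66² + 5² − 5²) / (2·9.66·5) = 93.3/96.59 = 0.9659, so ∠QSX = 15°.

Therefore, the measure of angle ∠QSX = 15°.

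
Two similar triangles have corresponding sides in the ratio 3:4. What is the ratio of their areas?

The ratio of areas of similar triangles equals the square of the side ratio.
Side ratio = 3:4
Area ratio = (3/4)^2 = 9/16 = 9:16

9:16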